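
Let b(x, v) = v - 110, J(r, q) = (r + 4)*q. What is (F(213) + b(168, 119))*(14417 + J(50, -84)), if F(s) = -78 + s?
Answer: 1422864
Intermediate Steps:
J(r, q) = q*(4 + r) (J(r, q) = (4 + r)*q = q*(4 + r))
b(x, v) = -110 + v
(F(213) + b(168, 119))*(14417 + J(50, -84)) = ((-78 + 213) + (-110 + 119))*(14417 - 84*(4 + 50)) = (135 + 9)*(14417 - 84*54) = 144*(14417 - 4536) = 144*9881 = 1422864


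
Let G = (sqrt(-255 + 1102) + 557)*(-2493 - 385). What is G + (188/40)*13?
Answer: -16029849/10 - 31658*sqrt(7) ≈ -1.6867e+6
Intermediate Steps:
G = -1603046 - 31658*sqrt(7) (G = (sqrt(847) + 557)*(-2878) = (11*sqrt(7) + 557)*(-2878) = (557 + 11*sqrt(7))*(-2878) = -1603046 - 31658*sqrt(7) ≈ -1.6868e+6)
G + (188/40)*13 = (-1603046 - 31658*sqrt(7)) + (188/40)*13 = (-1603046 - 31658*sqrt(7)) + (188*(1/40))*13 = (-1603046 - 31658*sqrt(7)) + (47/10)*13 = (-1603046 - 31658*sqrt(7)) + 611/10 = -16029849/10 - 31658*sqrt(7)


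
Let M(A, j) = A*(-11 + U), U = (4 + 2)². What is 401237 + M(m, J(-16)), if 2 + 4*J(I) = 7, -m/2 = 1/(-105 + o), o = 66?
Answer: 15648293/39 ≈ 4.0124e+5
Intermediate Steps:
m = 2/39 (m = -2/(-105 + 66) = -2/(-39) = -2*(-1/39) = 2/39 ≈ 0.051282)
J(I) = 5/4 (J(I) = -½ + (¼)*7 = -½ + 7/4 = 5/4)
U = 36 (U = 6² = 36)
M(A, j) = 25*A (M(A, j) = A*(-11 + 36) = A*25 = 25*A)
401237 + M(m, J(-16)) = 401237 + 25*(2/39) = 401237 + 50/39 = 15648293/39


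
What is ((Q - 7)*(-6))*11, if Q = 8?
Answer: -66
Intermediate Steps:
((Q - 7)*(-6))*11 = ((8 - 7)*(-6))*11 = (1*(-6))*11 = -6*11 = -66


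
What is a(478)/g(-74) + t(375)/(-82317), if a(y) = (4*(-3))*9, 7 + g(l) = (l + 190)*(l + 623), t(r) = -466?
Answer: 20783246/5241699609 ≈ 0.0039650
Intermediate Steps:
g(l) = -7 + (190 + l)*(623 + l) (g(l) = -7 + (l + 190)*(l + 623) = -7 + (190 + l)*(623 + l))
a(y) = -108 (a(y) = -12*9 = -108)
a(478)/g(-74) + t(375)/(-82317) = -108/(118363 + (-74)² + 813*(-74)) - 466/(-82317) = -108/(118363 + 5476 - 60162) - 466*(-1/82317) = -108/63677 + 466/82317 = 20783246/5241699609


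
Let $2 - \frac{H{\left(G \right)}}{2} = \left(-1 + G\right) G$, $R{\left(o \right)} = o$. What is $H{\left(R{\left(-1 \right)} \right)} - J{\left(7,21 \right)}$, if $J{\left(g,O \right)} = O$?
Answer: $-21$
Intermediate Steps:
$H{\left(G \right)} = 4 - 2 G \left(-1 + G\right)$ ($H{\left(G \right)} = 4 - 2 \left(-1 + G\right) G = 4 - 2 G \left(-1 + G\right)$)
$H{\left(R{\left(-1 \right)} \right)} - J{\left(7,21 \right)} = \left(4 - 2 \left(-1\right)^{2} + 2 \left(-1\right)\right) - 21 = \left(4 - 2 - 2\right) - 21 = 0 - 21 = -21$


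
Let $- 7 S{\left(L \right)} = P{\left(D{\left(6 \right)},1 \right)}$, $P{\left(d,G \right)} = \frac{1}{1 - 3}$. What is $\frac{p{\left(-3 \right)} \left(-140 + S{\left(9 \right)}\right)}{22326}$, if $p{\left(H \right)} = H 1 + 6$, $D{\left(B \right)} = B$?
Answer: $- \frac{1959}{104188} \approx -0.018803$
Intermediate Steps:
$P{\left(d,G \right)} = - \frac{1}{2}$ ($P{\left(d,G \right)} = \frac{1}{-2} = - \frac{1}{2}$)
$p{\left(H \right)} = 6 + H$ ($p{\left(H \right)} = H + 6 = 6 + H$)
$S{\left(L \right)} = \frac{1}{14}$ ($S{\left(L \right)} = \left(- \frac{1}{7}\right) \left(- \frac{1}{2}\right) = \frac{1}{14}$)
$\frac{p{\left(-3 \right)} \left(-140 + S{\left(9 \right)}\right)}{22326} = \frac{\left(6 - 3\right) \left(-140 + \frac{1}{14}\right)}{22326} = 3 \left(- \frac{1959}{14}\right) \frac{1}{22326} = \left(- \frac{5877}{14}\right) \frac{1}{22326} = - \frac{1959}{104188}$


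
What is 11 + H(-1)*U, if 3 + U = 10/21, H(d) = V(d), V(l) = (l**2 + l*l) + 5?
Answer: -20/3 ≈ -6.6667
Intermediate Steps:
V(l) = 5 + 2*l**2 (V(l) = (l**2 + l**2) + 5 = 2*l**2 + 5 = 5 + 2*l**2)
H(d) = 5 + 2*d**2
U = -53/21 (U = -3 + 10/21 = -53/21 ≈ -2.5238)
11 + H(-1)*U = 11 + (5 + 2*(-1)**2)*(-53/21) = 11 + (5 + 2*1)*(-53/21) = 11 + (5 + 2)*(-53/21) = 11 + 7*(-53/21) = 11 - 53/3 = -20/3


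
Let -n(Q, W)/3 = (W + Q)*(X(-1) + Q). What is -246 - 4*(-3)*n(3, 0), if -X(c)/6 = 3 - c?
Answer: 2022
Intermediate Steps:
X(c) = -18 + 6*c (X(c) = -6*(3 - c) = -18 + 6*c)
n(Q, W) = -3*(-24 + Q)*(Q + W) (n(Q, W) = -3*(W + Q)*((-18 + 6*(-1)) + Q) = -3*(Q + W)*((-18 - 6) + Q) = -3*(Q + W)*(-24 + Q) = -3*(-24 + Q)*(Q + W))
-246 - 4*(-3)*n(3, 0) = -246 - 4*(-3)*(-3*3² + 72*3 + 72*0 - 3*3*0) = -246 - (-12)*(-3*9 + 216 + 0 + 0) = -246 - (-12)*(-27 + 216 + 0 + 0) = -246 - (-12)*189 = -246 - 1*(-2268) = -246 + 2268 = 2022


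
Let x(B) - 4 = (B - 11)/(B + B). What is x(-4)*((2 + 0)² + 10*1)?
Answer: 329/4 ≈ 82.250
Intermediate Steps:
x(B) = 4 + (-11 + B)/(2*B) (x(B) = 4 + (B - 11)/(B + B) = 4 + (-11 + B)/((2*B)) = 4 + (-11 + B)*(1/(2*B)) = 4 + (-11 + B)/(2*B))
x(-4)*((2 + 0)² + 10*1) = ((½)*(-11 + 9*(-4))/(-4))*((2 + 0)² + 10*1) = ((½)*(-¼)*(-11 - 36))*(2² + 10) = ((½)*(-¼)*(-47))*(4 + 10) = (47/8)*14 = 329/4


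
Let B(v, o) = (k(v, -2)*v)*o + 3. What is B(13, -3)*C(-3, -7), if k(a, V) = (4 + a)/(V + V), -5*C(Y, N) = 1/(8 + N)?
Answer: -135/4 ≈ -33.750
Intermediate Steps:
C(Y, N) = -1/(5*(8 + N))
k(a, V) = (4 + a)/(2*V) (k(a, V) = (4 + a)/((2*V)) = (4 + a)*(1/(2*V)) = (4 + a)/(2*V))
B(v, o) = 3 + o*v*(-1 - v/4) (B(v, o) = (((1/2)*(4 + v)/(-2))*v)*o + 3 = (((1/2)*(-1/2)*(4 + v))*v)*o + 3 = ((-1 - v/4)*v)*o + 3 = (v*(-1 - v/4))*o + 3 = o*v*(-1 - v/4) + 3 = 3 + o*v*(-1 - v/4))
B(13, -3)*C(-3, -7) = (3 - 1/4*(-3)*13*(4 + 13))*(-1/(40 + 5*(-7))) = (3 - 1/4*(-3)*13*17)*(-1/(40 - 35)) = (3 + 663/4)*(-1/5) = 675*(-1*1/5)/4 = (675/4)*(-1/5) = -135/4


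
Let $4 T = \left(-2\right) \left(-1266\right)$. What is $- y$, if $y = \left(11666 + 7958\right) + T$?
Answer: $-20257$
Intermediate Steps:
$T = 633$ ($T = \frac{\left(-2\right) \left(-1266\right)}{4} = \frac{1}{4} \cdot 2532 = 633$)
$y = 20257$ ($y = \left(11666 + 7958\right) + 633 = 19624 + 633 = 20257$)
$- y = \left(-1\right) 20257 = -20257$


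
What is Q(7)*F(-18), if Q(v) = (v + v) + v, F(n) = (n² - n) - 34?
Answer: 6468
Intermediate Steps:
F(n) = -34 + n² - n
Q(v) = 3*v (Q(v) = 2*v + v = 3*v)
Q(7)*F(-18) = (3*7)*(-34 + (-18)² - 1*(-18)) = 21*(-34 + 324 + 18) = 21*308 = 6468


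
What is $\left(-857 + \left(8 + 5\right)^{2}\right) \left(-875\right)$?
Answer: $602000$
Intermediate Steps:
$\left(-857 + \left(8 + 5\right)^{2}\right) \left(-875\right) = \left(-857 + 13^{2}\right) \left(-875\right) = \left(-857 + 169\right) \left(-875\right) = \left(-688\right) \left(-875\right) = 602000$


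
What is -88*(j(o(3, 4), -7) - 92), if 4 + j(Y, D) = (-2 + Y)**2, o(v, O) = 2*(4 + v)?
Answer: -4224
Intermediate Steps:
o(v, O) = 8 + 2*v
j(Y, D) = -4 + (-2 + Y)**2
-88*(j(o(3, 4), -7) - 92) = -88*((8 + 2*3)*(-4 + (8 + 2*3)) - 92) = -88*((8 + 6)*(-4 + (8 + 6)) - 92) = -88*(14*(-4 + 14) - 92) = -88*(14*10 - 92) = -88*(140 - 92) = -88*48 = -4224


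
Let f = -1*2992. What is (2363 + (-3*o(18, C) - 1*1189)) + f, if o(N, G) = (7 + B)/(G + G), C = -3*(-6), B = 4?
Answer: -21827/12 ≈ -1818.9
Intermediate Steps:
C = 18
o(N, G) = 11/(2*G) (o(N, G) = (7 + 4)/(G + G) = 11/((2*G)) = 11*(1/(2*G)) = 11/(2*G))
f = -2992
(2363 + (-3*o(18, C) - 1*1189)) + f = (2363 + (-33/(2*18) - 1*1189)) - 2992 = (2363 + (-33/(2*18) - 1189)) - 2992 = (2363 + (-3*11/36 - 1189)) - 2992 = (2363 + (-11/12 - 1189)) - 2992 = (2363 - 14279/12) - 2992 = 14077/12 - 2992 = -21827/12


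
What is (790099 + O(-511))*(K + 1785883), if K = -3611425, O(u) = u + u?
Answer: -1440493204734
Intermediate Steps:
O(u) = 2*u
(790099 + O(-511))*(K + 1785883) = (790099 + 2*(-511))*(-3611425 + 1785883) = (790099 - 1022)*(-1825542) = 789077*(-1825542) = -1440493204734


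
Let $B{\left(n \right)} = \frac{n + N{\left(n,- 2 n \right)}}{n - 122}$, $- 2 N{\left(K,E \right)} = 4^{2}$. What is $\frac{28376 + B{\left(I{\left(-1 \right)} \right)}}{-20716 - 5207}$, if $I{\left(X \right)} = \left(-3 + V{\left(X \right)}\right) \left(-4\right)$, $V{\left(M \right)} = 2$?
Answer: $- \frac{558062}{509819} \approx -1.0946$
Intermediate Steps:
$N{\left(K,E \right)} = -8$ ($N{\left(K,E \right)} = - \frac{4^{2}}{2} = \left(- \frac{1}{2}\right) 16 = -8$)
$I{\left(X \right)} = 4$ ($I{\left(X \right)} = \left(-3 + 2\right) \left(-4\right) = \left(-1\right) \left(-4\right) = 4$)
$B{\left(n \right)} = \frac{-8 + n}{-122 + n}$ ($B{\left(n \right)} = \frac{n - 8}{n - 122} = \frac{-8 + n}{-122 + n}$)
$\frac{28376 + B{\left(I{\left(-1 \right)} \right)}}{-20716 - 5207} = \frac{28376 + \frac{-8 + 4}{-122 + 4}}{-20716 - 5207} = \frac{28376 + \frac{1}{-118} \left(-4\right)}{-25923} = \left(28376 - - \frac{2}{59}\right) \left(- \frac{1}{25923}\right) = \left(28376 + \frac{2}{59}\right) \left(- \frac{1}{25923}\right) = \frac{1674186}{59} \left(- \frac{1}{25923}\right) = - \frac{558062}{509819}$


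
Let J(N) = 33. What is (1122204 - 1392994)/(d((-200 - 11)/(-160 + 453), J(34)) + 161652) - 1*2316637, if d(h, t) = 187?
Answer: -374922486233/161839 ≈ -2.3166e+6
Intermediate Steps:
(1122204 - 1392994)/(d((-200 - 11)/(-160 + 453), J(34)) + 161652) - 1*2316637 = (1122204 - 1392994)/(187 + 161652) - 1*2316637 = -270790/161839 - 2316637 = -374922486233/161839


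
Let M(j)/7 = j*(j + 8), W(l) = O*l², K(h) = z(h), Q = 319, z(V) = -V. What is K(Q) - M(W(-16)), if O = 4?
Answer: -7397695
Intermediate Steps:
K(h) = -h
W(l) = 4*l²
M(j) = 7*j*(8 + j) (M(j) = 7*(j*(j + 8)) = 7*(j*(8 + j)) = 7*j*(8 + j))
K(Q) - M(W(-16)) = -1*319 - 7*4*(-16)²*(8 + 4*(-16)²) = -319 - 7*4*256*(8 + 4*256) = -319 - 7*1024*(8 + 1024) = -319 - 7*1024*1032 = -319 - 1*7397376 = -319 - 7397376 = -7397695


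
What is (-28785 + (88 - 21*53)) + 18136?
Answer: -11674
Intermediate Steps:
(-28785 + (88 - 21*53)) + 18136 = (-28785 + (88 - 1113)) + 18136 = (-28785 - 1025) + 18136 = -29810 + 18136 = -11674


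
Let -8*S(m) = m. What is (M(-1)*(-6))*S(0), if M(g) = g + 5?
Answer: 0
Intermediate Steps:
M(g) = 5 + g
S(m) = -m/8
(M(-1)*(-6))*S(0) = ((5 - 1)*(-6))*(-⅛*0) = (4*(-6))*0 = -24*0 = 0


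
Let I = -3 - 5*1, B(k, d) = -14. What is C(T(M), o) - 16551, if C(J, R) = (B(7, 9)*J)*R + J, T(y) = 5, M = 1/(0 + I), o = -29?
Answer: -14516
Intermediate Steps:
I = -8 (I = -3 - 5 = -8)
M = -1/8 (M = 1/(0 - 8) = 1/(-8) = -1/8 ≈ -0.12500)
C(J, R) = J - 14*J*R (C(J, R) = (-14*J)*R + J = -14*J*R + J = J - 14*J*R)
C(T(M), o) - 16551 = 5*(1 - 14*(-29)) - 16551 = 5*(1 + 406) - 16551 = 5*407 - 16551 = 2035 - 16551 = -14516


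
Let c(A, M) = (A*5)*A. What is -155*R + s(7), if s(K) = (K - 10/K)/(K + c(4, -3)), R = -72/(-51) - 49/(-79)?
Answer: -85850526/272629 ≈ -314.90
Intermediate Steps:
c(A, M) = 5*A² (c(A, M) = (5*A)*A = 5*A²)
R = 2729/1343 (R = -72*(-1/51) - 49*(-1/79) = 24/17 + 49/79 = 2729/1343 ≈ 2.0320)
s(K) = (K - 10/K)/(80 + K) (s(K) = (K - 10/K)/(K + 5*4²) = (K - 10/K)/(K + 5*16) = (K - 10/K)/(K + 80) = (K - 10/K)/(80 + K))
-155*R + s(7) = -155*2729/1343 + (-10 + 7²)/(7*(80 + 7)) = -422995/1343 + (⅐)*(-10 + 49)/87 = -422995/1343 + (⅐)*(1/87)*39 = -422995/1343 + 13/203 = -85850526/272629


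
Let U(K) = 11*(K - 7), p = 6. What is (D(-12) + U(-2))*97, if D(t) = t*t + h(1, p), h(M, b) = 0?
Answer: 4365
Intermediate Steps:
U(K) = -77 + 11*K (U(K) = 11*(-7 + K) = -77 + 11*K)
D(t) = t**2 (D(t) = t*t + 0 = t**2 + 0 = t**2)
(D(-12) + U(-2))*97 = ((-12)**2 + (-77 + 11*(-2)))*97 = (144 + (-77 - 22))*97 = (144 - 99)*97 = 45*97 = 4365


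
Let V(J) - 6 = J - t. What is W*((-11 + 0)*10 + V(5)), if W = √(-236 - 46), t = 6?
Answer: -105*I*√282 ≈ -1763.3*I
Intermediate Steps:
V(J) = J (V(J) = 6 + (J - 1*6) = 6 + (J - 6) = 6 + (-6 + J) = J)
W = I*√282 (W = √(-282) = I*√282 ≈ 16.793*I)
W*((-11 + 0)*10 + V(5)) = (I*√282)*((-11 + 0)*10 + 5) = (I*√282)*(-11*10 + 5) = (I*√282)*(-110 + 5) = (I*√282)*(-105) = -105*I*√282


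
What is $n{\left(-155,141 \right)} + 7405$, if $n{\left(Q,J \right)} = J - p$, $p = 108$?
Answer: $7438$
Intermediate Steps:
$n{\left(Q,J \right)} = -108 + J$ ($n{\left(Q,J \right)} = J - 108 = -108 + J$)
$n{\left(-155,141 \right)} + 7405 = \left(-108 + 141\right) + 7405 = 33 + 7405 = 7438$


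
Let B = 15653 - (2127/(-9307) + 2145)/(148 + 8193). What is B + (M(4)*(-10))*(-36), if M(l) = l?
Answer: 1326904278503/77629687 ≈ 17093.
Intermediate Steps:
B = 1215117529223/77629687 (B = 15653 - (2127*(-1/9307) + 2145)/8341 = 15653 - (-2127/9307 + 2145)/8341 = 15653 - 19961388/(9307*8341) = 15653 - 1*19961388/77629687 = 15653 - 19961388/77629687 = 1215117529223/77629687 ≈ 15653.)
B + (M(4)*(-10))*(-36) = 1215117529223/77629687 + (4*(-10))*(-36) = 1215117529223/77629687 - 40*(-36) = 1215117529223/77629687 + 1440 = 1326904278503/77629687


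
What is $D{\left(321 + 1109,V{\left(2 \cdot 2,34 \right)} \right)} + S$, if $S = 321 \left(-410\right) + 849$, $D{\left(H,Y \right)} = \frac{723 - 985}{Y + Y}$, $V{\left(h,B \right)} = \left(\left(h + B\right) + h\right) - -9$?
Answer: $- \frac{6668942}{51} \approx -1.3076 \cdot 10^{5}$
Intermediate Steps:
$V{\left(h,B \right)} = 9 + B + 2 h$ ($V{\left(h,B \right)} = \left(\left(B + h\right) + h\right) + 9 = \left(B + 2 h\right) + 9 = 9 + B + 2 h$)
$D{\left(H,Y \right)} = - \frac{131}{Y}$ ($D{\left(H,Y \right)} = - \frac{262}{2 Y} = - 262 \frac{1}{2 Y} = - \frac{131}{Y}$)
$S = -130761$ ($S = -131610 + 849 = -130761$)
$D{\left(321 + 1109,V{\left(2 \cdot 2,34 \right)} \right)} + S = - \frac{131}{9 + 34 + 2 \cdot 2 \cdot 2} - 130761 = - \frac{131}{9 + 34 + 2 \cdot 4} - 130761 = - \frac{131}{9 + 34 + 8} - 130761 = - \frac{131}{51} - 130761 = - \frac{6668942}{51}$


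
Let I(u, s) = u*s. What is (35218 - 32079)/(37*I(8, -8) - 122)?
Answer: -3139/2490 ≈ -1.2606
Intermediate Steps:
I(u, s) = s*u
(35218 - 32079)/(37*I(8, -8) - 122) = (35218 - 32079)/(37*(-8*8) - 122) = 3139/(37*(-64) - 122) = 3139/(-2368 - 122) = 3139/(-2490) = 3139*(-1/2490) = -3139/2490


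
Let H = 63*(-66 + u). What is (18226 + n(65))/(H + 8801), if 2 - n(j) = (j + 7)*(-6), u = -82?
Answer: -18660/523 ≈ -35.679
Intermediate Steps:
n(j) = 44 + 6*j (n(j) = 2 - (j + 7)*(-6) = 2 - (7 + j)*(-6) = 2 - (-42 - 6*j) = 2 + (42 + 6*j) = 44 + 6*j)
H = -9324 (H = 63*(-66 - 82) = 63*(-148) = -9324)
(18226 + n(65))/(H + 8801) = (18226 + (44 + 6*65))/(-9324 + 8801) = (18226 + (44 + 390))/(-523) = (18226 + 434)*(-1/523) = 18660*(-1/523) = -18660/523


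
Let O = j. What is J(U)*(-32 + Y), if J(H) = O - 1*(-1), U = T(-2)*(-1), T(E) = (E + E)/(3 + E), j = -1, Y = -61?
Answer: 0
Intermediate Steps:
O = -1
T(E) = 2*E/(3 + E) (T(E) = (2*E)/(3 + E) = 2*E/(3 + E))
U = 4 (U = (2*(-2)/(3 - 2))*(-1) = (2*(-2)/1)*(-1) = (2*(-2)*1)*(-1) = -4*(-1) = 4)
J(H) = 0 (J(H) = -1 - 1*(-1) = -1 + 1 = 0)
J(U)*(-32 + Y) = 0*(-32 - 61) = 0*(-93) = 0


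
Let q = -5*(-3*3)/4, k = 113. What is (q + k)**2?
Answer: 247009/16 ≈ 15438.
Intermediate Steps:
q = 45/4 (q = -(-45)/4 = -5*(-9/4) = 45/4 ≈ 11.250)
(q + k)**2 = (45/4 + 113)**2 = (497/4)**2 = 247009/16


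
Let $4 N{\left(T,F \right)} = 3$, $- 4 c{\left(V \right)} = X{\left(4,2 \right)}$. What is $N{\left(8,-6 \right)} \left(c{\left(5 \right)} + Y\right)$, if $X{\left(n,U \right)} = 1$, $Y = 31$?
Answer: $\frac{369}{16} \approx 23.063$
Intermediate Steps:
$c{\left(V \right)} = - \frac{1}{4}$ ($c{\left(V \right)} = \left(- \frac{1}{4}\right) 1 = - \frac{1}{4}$)
$N{\left(T,F \right)} = \frac{3}{4}$ ($N{\left(T,F \right)} = \frac{1}{4} \cdot 3 = \frac{3}{4}$)
$N{\left(8,-6 \right)} \left(c{\left(5 \right)} + Y\right) = \frac{3 \left(- \frac{1}{4} + 31\right)}{4} = \frac{3}{4} \cdot \frac{123}{4} = \frac{369}{16}$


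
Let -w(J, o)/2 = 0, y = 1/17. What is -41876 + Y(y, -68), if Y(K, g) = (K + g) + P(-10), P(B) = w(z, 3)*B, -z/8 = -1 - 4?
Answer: -713047/17 ≈ -41944.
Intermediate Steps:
y = 1/17 ≈ 0.058824
z = 40 (z = -8*(-1 - 4) = -8*(-5) = 40)
w(J, o) = 0 (w(J, o) = -2*0 = 0)
P(B) = 0 (P(B) = 0*B = 0)
Y(K, g) = K + g (Y(K, g) = (K + g) + 0 = K + g)
-41876 + Y(y, -68) = -41876 + (1/17 - 68) = -41876 - 1155/17 = -713047/17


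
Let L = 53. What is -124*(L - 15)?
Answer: -4712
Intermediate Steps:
-124*(L - 15) = -124*(53 - 15) = -124*38 = -4712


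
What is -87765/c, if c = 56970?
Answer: -5851/3798 ≈ -1.5405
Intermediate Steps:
-87765/c = -87765/56970 = -87765*1/56970 = -5851/3798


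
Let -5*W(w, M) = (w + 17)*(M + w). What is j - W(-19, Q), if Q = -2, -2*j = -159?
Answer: 879/10 ≈ 87.900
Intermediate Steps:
j = 159/2 (j = -½*(-159) = 159/2 ≈ 79.500)
W(w, M) = -(17 + w)*(M + w)/5 (W(w, M) = -(w + 17)*(M + w)/5 = -(17 + w)*(M + w)/5)
j - W(-19, Q) = 159/2 - (-17/5*(-2) - 17/5*(-19) - ⅕*(-19)² - ⅕*(-2)*(-19)) = 159/2 - (34/5 + 323/5 - ⅕*361 - 38/5) = 159/2 - (34/5 + 323/5 - 361/5 - 38/5) = 159/2 - 1*(-42/5) = 159/2 + 42/5 = 879/10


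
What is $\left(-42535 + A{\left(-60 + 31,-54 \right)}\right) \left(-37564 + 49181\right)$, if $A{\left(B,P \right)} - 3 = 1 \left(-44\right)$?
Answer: $-494605392$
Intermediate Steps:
$A{\left(B,P \right)} = -41$ ($A{\left(B,P \right)} = 3 + 1 \left(-44\right) = 3 - 44 = -41$)
$\left(-42535 + A{\left(-60 + 31,-54 \right)}\right) \left(-37564 + 49181\right) = \left(-42535 - 41\right) \left(-37564 + 49181\right) = \left(-42576\right) 11617 = -494605392$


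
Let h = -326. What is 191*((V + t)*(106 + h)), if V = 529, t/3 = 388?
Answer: -71139860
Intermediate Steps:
t = 1164 (t = 3*388 = 1164)
191*((V + t)*(106 + h)) = 191*((529 + 1164)*(106 - 326)) = 191*(1693*(-220)) = 191*(-372460) = -71139860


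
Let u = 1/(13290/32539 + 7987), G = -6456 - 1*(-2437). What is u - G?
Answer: 1044547307916/259902283 ≈ 4019.0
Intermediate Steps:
G = -4019 (G = -6456 + 2437 = -4019)
u = 32539/259902283 (u = 1/(13290*(1/32539) + 7987) = 1/(13290/32539 + 7987) = 1/(259902283/32539) = 32539/259902283 ≈ 0.00012520)
u - G = 32539/259902283 - 1*(-4019) = 32539/259902283 + 4019 = 1044547307916/259902283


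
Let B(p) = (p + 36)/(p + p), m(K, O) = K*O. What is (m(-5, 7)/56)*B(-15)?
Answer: 7/16 ≈ 0.43750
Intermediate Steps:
B(p) = (36 + p)/(2*p) (B(p) = (36 + p)/((2*p)) = (36 + p)*(1/(2*p)) = (36 + p)/(2*p))
(m(-5, 7)/56)*B(-15) = (-5*7/56)*((½)*(36 - 15)/(-15)) = (-35*1/56)*((½)*(-1/15)*21) = -5/8*(-7/10) = 7/16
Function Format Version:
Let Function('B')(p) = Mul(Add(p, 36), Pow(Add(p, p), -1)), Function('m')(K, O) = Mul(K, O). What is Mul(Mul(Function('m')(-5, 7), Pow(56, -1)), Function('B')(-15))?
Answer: Rational(7, 16) ≈ 0.43750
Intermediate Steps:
Function('B')(p) = Mul(Rational(1, 2), Pow(p, -1), Add(36, p)) (Function('B')(p) = Mul(Add(36, p), Pow(Mul(2, p), -1)) = Mul(Add(36, p), Mul(Rational(1, 2), Pow(p, -1))) = Mul(Rational(1, 2), Pow(p, -1), Add(36, p)))
Mul(Mul(Function('m')(-5, 7), Pow(56, -1)), Function('B')(-15)) = Mul(Mul(Mul(-5, 7), Pow(56, -1)), Mul(Rational(1, 2), Pow(-15, -1), Add(36, -15))) = Mul(Mul(-35, Rational(1, 56)), Mul(Rational(1, 2), Rational(-1, 15), 21)) = Mul(Rational(-5, 8), Rational(-7, 10)) = Rational(7, 16)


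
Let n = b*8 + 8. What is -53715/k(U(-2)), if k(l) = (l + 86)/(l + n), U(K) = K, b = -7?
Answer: 447625/14 ≈ 31973.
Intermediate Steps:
n = -48 (n = -7*8 + 8 = -56 + 8 = -48)
k(l) = (86 + l)/(-48 + l) (k(l) = (l + 86)/(l - 48) = (86 + l)/(-48 + l))
-53715/k(U(-2)) = -53715*(-48 - 2)/(86 - 2) = -53715/(84/(-50)) = -53715/((-1/50*84)) = -53715/(-42/25) = -53715*(-25/42) = 447625/14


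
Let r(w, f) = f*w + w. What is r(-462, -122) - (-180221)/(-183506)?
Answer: 10258172191/183506 ≈ 55901.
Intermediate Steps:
r(w, f) = w + f*w
r(-462, -122) - (-180221)/(-183506) = -462*(1 - 122) - (-180221)/(-183506) = -462*(-121) - (-180221)*(-1)/183506 = 55902 - 1*180221/183506 = 55902 - 180221/183506 = 10258172191/183506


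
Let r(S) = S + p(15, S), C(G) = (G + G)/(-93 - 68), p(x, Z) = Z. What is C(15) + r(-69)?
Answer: -22248/161 ≈ -138.19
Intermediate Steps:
C(G) = -2*G/161 (C(G) = (2*G)/(-161) = (2*G)*(-1/161) = -2*G/161)
r(S) = 2*S (r(S) = S + S = 2*S)
C(15) + r(-69) = -2/161*15 + 2*(-69) = -30/161 - 138 = -22248/161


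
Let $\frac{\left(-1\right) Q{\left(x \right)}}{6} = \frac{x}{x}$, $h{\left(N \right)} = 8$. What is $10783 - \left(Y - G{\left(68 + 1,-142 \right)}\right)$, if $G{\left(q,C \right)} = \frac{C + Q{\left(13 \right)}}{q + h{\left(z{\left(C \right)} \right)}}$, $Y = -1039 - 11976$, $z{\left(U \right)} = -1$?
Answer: $\frac{1832298}{77} \approx 23796.0$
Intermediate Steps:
$Q{\left(x \right)} = -6$ ($Q{\left(x \right)} = - 6 \frac{x}{x} = \left(-6\right) 1 = -6$)
$Y = -13015$
$G{\left(q,C \right)} = \frac{-6 + C}{8 + q}$ ($G{\left(q,C \right)} = \frac{C - 6}{q + 8} = \frac{-6 + C}{8 + q}$)
$10783 - \left(Y - G{\left(68 + 1,-142 \right)}\right) = 10783 + \left(\frac{-6 - 142}{8 + \left(68 + 1\right)} - -13015\right) = 10783 + \left(\frac{1}{8 + 69} \left(-148\right) + 13015\right) = 10783 + \left(\frac{1}{77} \left(-148\right) + 13015\right) = 10783 + \left(- \frac{148}{77} + 13015\right) = 10783 + \frac{1002007}{77} = \frac{1832298}{77}$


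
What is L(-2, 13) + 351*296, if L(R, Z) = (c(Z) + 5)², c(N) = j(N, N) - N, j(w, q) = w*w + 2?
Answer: 130465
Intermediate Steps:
j(w, q) = 2 + w² (j(w, q) = w² + 2 = 2 + w²)
c(N) = 2 + N² - N (c(N) = (2 + N²) - N = 2 + N² - N)
L(R, Z) = (7 + Z² - Z)² (L(R, Z) = ((2 + Z² - Z) + 5)² = (7 + Z² - Z)²)
L(-2, 13) + 351*296 = (7 + 13² - 1*13)² + 351*296 = (7 + 169 - 13)² + 103896 = 163² + 103896 = 26569 + 103896 = 130465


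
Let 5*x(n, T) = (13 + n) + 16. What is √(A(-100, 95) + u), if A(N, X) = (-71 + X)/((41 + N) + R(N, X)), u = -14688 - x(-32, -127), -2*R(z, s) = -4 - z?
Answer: I*√4203965265/535 ≈ 121.19*I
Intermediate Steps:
x(n, T) = 29/5 + n/5 (x(n, T) = ((13 + n) + 16)/5 = (29 + n)/5 = 29/5 + n/5)
R(z, s) = 2 + z/2 (R(z, s) = -(-4 - z)/2 = 2 + z/2)
u = -73437/5 (u = -14688 - (29/5 + (⅕)*(-32)) = -14688 - (29/5 - 32/5) = -14688 - 1*(-⅗) = -14688 + ⅗ = -73437/5 ≈ -14687.)
A(N, X) = (-71 + X)/(43 + 3*N/2) (A(N, X) = (-71 + X)/((41 + N) + (2 + N/2)) = (-71 + X)/(43 + 3*N/2))
√(A(-100, 95) + u) = √(2*(-71 + 95)/(86 + 3*(-100)) - 73437/5) = √(2*24/(86 - 300) - 73437/5) = √(2*24/(-214) - 73437/5) = √(2*(-1/214)*24 - 73437/5) = √(-24/107 - 73437/5) = √(-7857879/535) = I*√4203965265/535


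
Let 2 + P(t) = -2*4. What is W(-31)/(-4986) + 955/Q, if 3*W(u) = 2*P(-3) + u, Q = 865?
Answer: 955267/862578 ≈ 1.1075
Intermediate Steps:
P(t) = -10 (P(t) = -2 - 2*4 = -2 - 8 = -10)
W(u) = -20/3 + u/3 (W(u) = (2*(-10) + u)/3 = (-20 + u)/3 = -20/3 + u/3)
W(-31)/(-4986) + 955/Q = (-20/3 + (⅓)*(-31))/(-4986) + 955/865 = (-20/3 - 31/3)*(-1/4986) + 955*(1/865) = -17*(-1/4986) + 191/173 = 17/4986 + 191/173 = 955267/862578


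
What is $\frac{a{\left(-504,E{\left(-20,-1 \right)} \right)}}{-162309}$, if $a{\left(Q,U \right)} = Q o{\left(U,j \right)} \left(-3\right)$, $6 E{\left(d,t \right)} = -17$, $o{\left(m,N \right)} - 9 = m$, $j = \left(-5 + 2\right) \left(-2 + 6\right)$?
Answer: $- \frac{444}{7729} \approx -0.057446$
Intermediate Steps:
$j = -12$ ($j = \left(-3\right) 4 = -12$)
$o{\left(m,N \right)} = 9 + m$
$E{\left(d,t \right)} = - \frac{17}{6}$ ($E{\left(d,t \right)} = \frac{1}{6} \left(-17\right) = - \frac{17}{6}$)
$a{\left(Q,U \right)} = - 3 Q \left(9 + U\right)$ ($a{\left(Q,U \right)} = Q \left(9 + U\right) \left(-3\right) = - 3 Q \left(9 + U\right)$)
$\frac{a{\left(-504,E{\left(-20,-1 \right)} \right)}}{-162309} = \frac{\left(-3\right) \left(-504\right) \left(9 - \frac{17}{6}\right)}{-162309} = \left(-3\right) \left(-504\right) \frac{37}{6} \left(- \frac{1}{162309}\right) = 9324 \left(- \frac{1}{162309}\right) = - \frac{444}{7729}$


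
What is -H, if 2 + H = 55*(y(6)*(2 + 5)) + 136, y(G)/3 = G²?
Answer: -41714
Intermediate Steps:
y(G) = 3*G²
H = 41714 (H = -2 + (55*((3*6²)*(2 + 5)) + 136) = -2 + (55*((3*36)*7) + 136) = -2 + (55*(108*7) + 136) = -2 + (55*756 + 136) = -2 + (41580 + 136) = -2 + 41716 = 41714)
-H = -1*41714 = -41714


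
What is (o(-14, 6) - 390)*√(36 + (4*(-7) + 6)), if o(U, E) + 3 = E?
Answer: -387*√14 ≈ -1448.0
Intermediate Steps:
o(U, E) = -3 + E
(o(-14, 6) - 390)*√(36 + (4*(-7) + 6)) = ((-3 + 6) - 390)*√(36 + (4*(-7) + 6)) = (3 - 390)*√(36 + (-28 + 6)) = -387*√(36 - 22) = -387*√14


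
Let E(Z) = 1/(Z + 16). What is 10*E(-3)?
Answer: 10/13 ≈ 0.76923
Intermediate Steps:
E(Z) = 1/(16 + Z)
10*E(-3) = 10/(16 - 3) = 10/13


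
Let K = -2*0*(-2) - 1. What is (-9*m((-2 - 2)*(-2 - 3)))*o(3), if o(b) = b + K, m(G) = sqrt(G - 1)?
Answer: -18*sqrt(19) ≈ -78.460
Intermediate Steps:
K = -1 (K = 0*(-2) - 1 = 0 - 1 = -1)
m(G) = sqrt(-1 + G)
o(b) = -1 + b (o(b) = b - 1 = -1 + b)
(-9*m((-2 - 2)*(-2 - 3)))*o(3) = (-9*sqrt(-1 + (-2 - 2)*(-2 - 3)))*(-1 + 3) = -9*sqrt(-1 - 4*(-5))*2 = -9*sqrt(-1 + 20)*2 = -9*sqrt(19)*2 = -18*sqrt(19)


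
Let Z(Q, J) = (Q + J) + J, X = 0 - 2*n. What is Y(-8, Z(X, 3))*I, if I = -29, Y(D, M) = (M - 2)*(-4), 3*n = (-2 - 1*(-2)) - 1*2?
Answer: 1856/3 ≈ 618.67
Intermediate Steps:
n = -⅔ (n = ((-2 - 1*(-2)) - 1*2)/3 = ((-2 + 2) - 2)/3 = (0 - 2)/3 = (⅓)*(-2) = -⅔ ≈ -0.66667)
X = 4/3 (X = 0 - 2*(-⅔) = 0 + 4/3 = 4/3 ≈ 1.3333)
Z(Q, J) = Q + 2*J (Z(Q, J) = (J + Q) + J = Q + 2*J)
Y(D, M) = 8 - 4*M (Y(D, M) = (-2 + M)*(-4) = 8 - 4*M)
Y(-8, Z(X, 3))*I = (8 - 4*(4/3 + 2*3))*(-29) = (8 - 4*(4/3 + 6))*(-29) = (8 - 4*22/3)*(-29) = (8 - 88/3)*(-29) = -64/3*(-29) = 1856/3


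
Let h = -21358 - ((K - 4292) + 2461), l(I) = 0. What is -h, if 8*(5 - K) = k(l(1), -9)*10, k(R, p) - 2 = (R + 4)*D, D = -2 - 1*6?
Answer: 39139/2 ≈ 19570.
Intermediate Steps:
D = -8 (D = -2 - 6 = -8)
k(R, p) = -30 - 8*R (k(R, p) = 2 + (R + 4)*(-8) = 2 + (4 + R)*(-8) = 2 + (-32 - 8*R) = -30 - 8*R)
K = 85/2 (K = 5 - (-30 - 8*0)*10/8 = 5 - (-30 + 0)*10/8 = 5 - (-15)*10/4 = 5 - ⅛*(-300) = 5 + 75/2 = 85/2 ≈ 42.500)
h = -39139/2 (h = -21358 - ((85/2 - 4292) + 2461) = -21358 - (-8499/2 + 2461) = -21358 - 1*(-3577/2) = -21358 + 3577/2 = -39139/2 ≈ -19570.)
-h = -1*(-39139/2) = 39139/2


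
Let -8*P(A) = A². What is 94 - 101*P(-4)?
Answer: 296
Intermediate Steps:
P(A) = -A²/8
94 - 101*P(-4) = 94 - (-101)*(-4)²/8 = 94 - (-101)*16/8 = 94 - 101*(-2) = 94 + 202 = 296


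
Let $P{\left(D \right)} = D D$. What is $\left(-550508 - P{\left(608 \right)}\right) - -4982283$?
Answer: $4062111$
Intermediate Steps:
$P{\left(D \right)} = D^{2}$
$\left(-550508 - P{\left(608 \right)}\right) - -4982283 = \left(-550508 - 608^{2}\right) - -4982283 = \left(-550508 - 369664\right) + 4982283 = -920172 + 4982283 = 4062111$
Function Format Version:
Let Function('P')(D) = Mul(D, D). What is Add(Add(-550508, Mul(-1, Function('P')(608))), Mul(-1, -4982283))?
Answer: 4062111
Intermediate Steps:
Function('P')(D) = Pow(D, 2)
Add(Add(-550508, Mul(-1, Function('P')(608))), Mul(-1, -4982283)) = Add(Add(-550508, Mul(-1, Pow(608, 2))), Mul(-1, -4982283)) = Add(Add(-550508, Mul(-1, 369664)), 4982283) = Add(Add(-550508, -369664), 4982283) = Add(-920172, 4982283) = 4062111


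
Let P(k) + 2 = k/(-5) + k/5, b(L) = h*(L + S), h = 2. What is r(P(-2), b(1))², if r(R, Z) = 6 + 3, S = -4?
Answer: 81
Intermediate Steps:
b(L) = -8 + 2*L (b(L) = 2*(L - 4) = 2*(-4 + L) = -8 + 2*L)
P(k) = -2 (P(k) = -2 + (k/(-5) + k/5) = -2 + (k*(-⅕) + k*(⅕)) = -2 + (-k/5 + k/5) = -2 + 0 = -2)
r(R, Z) = 9
r(P(-2), b(1))² = 9² = 81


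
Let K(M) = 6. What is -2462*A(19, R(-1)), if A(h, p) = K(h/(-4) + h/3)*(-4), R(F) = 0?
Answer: 59088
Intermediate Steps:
A(h, p) = -24 (A(h, p) = 6*(-4) = -24)
-2462*A(19, R(-1)) = -2462*(-24) = 59088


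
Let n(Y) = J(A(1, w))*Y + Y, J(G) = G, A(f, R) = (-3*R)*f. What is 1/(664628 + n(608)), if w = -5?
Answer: 1/674356 ≈ 1.4829e-6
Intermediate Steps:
A(f, R) = -3*R*f
n(Y) = 16*Y (n(Y) = (-3*(-5)*1)*Y + Y = 15*Y + Y = 16*Y)
1/(664628 + n(608)) = 1/(664628 + 16*608) = 1/(664628 + 9728) = 1/674356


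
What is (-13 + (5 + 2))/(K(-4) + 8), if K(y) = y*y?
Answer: -¼ ≈ -0.25000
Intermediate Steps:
K(y) = y²
(-13 + (5 + 2))/(K(-4) + 8) = (-13 + (5 + 2))/((-4)² + 8) = (-13 + 7)/(16 + 8) = -6/24 = -6*1/24 = -¼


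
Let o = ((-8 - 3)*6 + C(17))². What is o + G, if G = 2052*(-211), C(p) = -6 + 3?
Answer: -428211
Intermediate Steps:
C(p) = -3
G = -432972
o = 4761 (o = ((-8 - 3)*6 - 3)² = (-11*6 - 3)² = (-66 - 3)² = (-69)² = 4761)
o + G = 4761 - 432972 = -428211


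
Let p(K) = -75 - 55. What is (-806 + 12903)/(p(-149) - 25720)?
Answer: -12097/25850 ≈ -0.46797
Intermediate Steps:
p(K) = -130
(-806 + 12903)/(p(-149) - 25720) = (-806 + 12903)/(-130 - 25720) = 12097/(-25850) = 12097*(-1/25850) = -12097/25850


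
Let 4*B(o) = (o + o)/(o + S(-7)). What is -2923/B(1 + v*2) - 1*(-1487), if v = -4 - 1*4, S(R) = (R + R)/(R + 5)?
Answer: -24463/15 ≈ -1630.9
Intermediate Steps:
S(R) = 2*R/(5 + R) (S(R) = (2*R)/(5 + R) = 2*R/(5 + R))
v = -8 (v = -4 - 4 = -8)
B(o) = o/(2*(7 + o)) (B(o) = ((o + o)/(o + 2*(-7)/(5 - 7)))/4 = ((2*o)/(o + 2*(-7)/(-2)))/4 = ((2*o)/(o + 2*(-7)*(-1/2)))/4 = ((2*o)/(o + 7))/4 = ((2*o)/(7 + o))/4 = (2*o/(7 + o))/4 = o/(2*(7 + o)))
-2923/B(1 + v*2) - 1*(-1487) = -2923*2*(7 + (1 - 8*2))/(1 - 8*2) - 1*(-1487) = -2923*2*(7 + (1 - 16))/(1 - 16) + 1487 = -2923/((1/2)*(-15)/(7 - 15)) + 1487 = -2923/((1/2)*(-15)/(-8)) + 1487 = -2923/((1/2)*(-15)*(-1/8)) + 1487 = -2923/15/16 + 1487 = -2923*16/15 + 1487 = -46768/15 + 1487 = -24463/15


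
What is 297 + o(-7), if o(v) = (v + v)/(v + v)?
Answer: 298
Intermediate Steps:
o(v) = 1 (o(v) = (2*v)/((2*v)) = (2*v)*(1/(2*v)) = 1)
297 + o(-7) = 297 + 1 = 298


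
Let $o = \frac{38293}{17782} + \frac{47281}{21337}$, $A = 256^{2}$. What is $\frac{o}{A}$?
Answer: $\frac{1657808483}{24865310900224} \approx 6.6672 \cdot 10^{-5}$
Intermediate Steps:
$A = 65536$
$o = \frac{1657808483}{379414534}$ ($o = 38293 \cdot \frac{1}{17782} + 47281 \cdot \frac{1}{21337} = \frac{38293}{17782} + \frac{47281}{21337} = \frac{1657808483}{379414534} \approx 4.3694$)
$\frac{o}{A} = \frac{1657808483}{379414534 \cdot 65536} = \frac{1657808483}{379414534} \cdot \frac{1}{65536} = \frac{1657808483}{24865310900224}$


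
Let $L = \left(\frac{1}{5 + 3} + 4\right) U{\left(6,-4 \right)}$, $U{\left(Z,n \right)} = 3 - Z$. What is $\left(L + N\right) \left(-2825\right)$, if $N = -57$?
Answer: $\frac{1567875}{8} \approx 1.9598 \cdot 10^{5}$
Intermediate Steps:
$L = - \frac{99}{8}$ ($L = \left(\frac{1}{5 + 3} + 4\right) \left(3 - 6\right) = \left(\frac{1}{8} + 4\right) \left(3 - 6\right) = \left(\frac{1}{8} + 4\right) \left(-3\right) = \frac{33}{8} \left(-3\right) = - \frac{99}{8} \approx -12.375$)
$\left(L + N\right) \left(-2825\right) = \left(- \frac{99}{8} - 57\right) \left(-2825\right) = \left(- \frac{555}{8}\right) \left(-2825\right) = \frac{1567875}{8}$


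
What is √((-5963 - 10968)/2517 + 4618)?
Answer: 5*√1168549971/2517 ≈ 67.906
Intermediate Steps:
√((-5963 - 10968)/2517 + 4618) = √(-16931*1/2517 + 4618) = √(-16931/2517 + 4618) = √(11606575/2517) = 5*√1168549971/2517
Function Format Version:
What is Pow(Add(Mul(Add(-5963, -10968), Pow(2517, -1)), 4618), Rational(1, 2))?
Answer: Mul(Rational(5, 2517), Pow(1168549971, Rational(1, 2))) ≈ 67.906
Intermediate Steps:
Pow(Add(Mul(Add(-5963, -10968), Pow(2517, -1)), 4618), Rational(1, 2)) = Pow(Add(Mul(-16931, Rational(1, 2517)), 4618), Rational(1, 2)) = Pow(Add(Rational(-16931, 2517), 4618), Rational(1, 2)) = Pow(Rational(11606575, 2517), Rational(1, 2)) = Mul(Rational(5, 2517), Pow(1168549971, Rational(1, 2)))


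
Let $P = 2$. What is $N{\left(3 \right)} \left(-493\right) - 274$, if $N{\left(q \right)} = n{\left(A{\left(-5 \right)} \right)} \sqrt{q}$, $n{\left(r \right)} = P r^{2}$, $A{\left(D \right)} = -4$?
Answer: $-274 - 15776 \sqrt{3} \approx -27599.0$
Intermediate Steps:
$n{\left(r \right)} = 2 r^{2}$
$N{\left(q \right)} = 32 \sqrt{q}$ ($N{\left(q \right)} = 2 \left(-4\right)^{2} \sqrt{q} = 2 \cdot 16 \sqrt{q} = 32 \sqrt{q}$)
$N{\left(3 \right)} \left(-493\right) - 274 = 32 \sqrt{3} \left(-493\right) - 274 = - 15776 \sqrt{3} - 274 = -274 - 15776 \sqrt{3}$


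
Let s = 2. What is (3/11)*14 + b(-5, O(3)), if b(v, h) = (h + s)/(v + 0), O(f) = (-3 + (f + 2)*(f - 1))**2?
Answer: -351/55 ≈ -6.3818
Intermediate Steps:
O(f) = (-3 + (-1 + f)*(2 + f))**2 (O(f) = (-3 + (2 + f)*(-1 + f))**2 = (-3 + (-1 + f)*(2 + f))**2)
b(v, h) = (2 + h)/v (b(v, h) = (h + 2)/(v + 0) = (2 + h)/v)
(3/11)*14 + b(-5, O(3)) = (3/11)*14 + (2 + (-5 + 3 + 3**2)**2)/(-5) = (3*(1/11))*14 - (2 + (-5 + 3 + 9)**2)/5 = (3/11)*14 - (2 + 7**2)/5 = 42/11 - (2 + 49)/5 = 42/11 - 1/5*51 = 42/11 - 51/5 = -351/55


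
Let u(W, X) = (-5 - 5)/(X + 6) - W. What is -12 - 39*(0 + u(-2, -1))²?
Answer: -12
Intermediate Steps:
u(W, X) = -W - 10/(6 + X) (u(W, X) = -10/(6 + X) - W = -W - 10/(6 + X))
-12 - 39*(0 + u(-2, -1))² = -12 - 39*(0 + (-10 - 6*(-2) - 1*(-2)*(-1))/(6 - 1))² = -12 - 39*(0 + (-10 + 12 - 2)/5)² = -12 - 39*(0 + (⅕)*0)² = -12 - 39*(0 + 0)² = -12 - 39*0² = -12 - 39*0 = -12 + 0 = -12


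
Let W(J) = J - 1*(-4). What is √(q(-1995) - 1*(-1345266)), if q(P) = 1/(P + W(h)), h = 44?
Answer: √5099646458247/1947 ≈ 1159.9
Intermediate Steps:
W(J) = 4 + J (W(J) = J + 4 = 4 + J)
q(P) = 1/(48 + P) (q(P) = 1/(P + (4 + 44)) = 1/(P + 48) = 1/(48 + P))
√(q(-1995) - 1*(-1345266)) = √(1/(48 - 1995) - 1*(-1345266)) = √(1/(-1947) + 1345266) = √(-1/1947 + 1345266) = √(2619232901/1947) = √5099646458247/1947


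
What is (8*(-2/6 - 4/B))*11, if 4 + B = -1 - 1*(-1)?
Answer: 176/3 ≈ 58.667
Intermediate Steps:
B = -4 (B = -4 + (-1 - 1*(-1)) = -4 + (-1 + 1) = -4 + 0 = -4)
(8*(-2/6 - 4/B))*11 = (8*(-2/6 - 4/(-4)))*11 = (8*(-2*⅙ - 4*(-¼)))*11 = (8*(-⅓ + 1))*11 = (8*(⅔))*11 = (16/3)*11 = 176/3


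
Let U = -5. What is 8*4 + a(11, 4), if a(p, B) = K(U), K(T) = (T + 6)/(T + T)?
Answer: 319/10 ≈ 31.900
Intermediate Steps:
K(T) = (6 + T)/(2*T) (K(T) = (6 + T)/((2*T)) = (6 + T)*(1/(2*T)) = (6 + T)/(2*T))
a(p, B) = -1/10 (a(p, B) = (1/2)*(6 - 5)/(-5) = (1/2)*(-1/5)*1 = -1/10)
8*4 + a(11, 4) = 8*4 - 1/10 = 32 - 1/10 = 319/10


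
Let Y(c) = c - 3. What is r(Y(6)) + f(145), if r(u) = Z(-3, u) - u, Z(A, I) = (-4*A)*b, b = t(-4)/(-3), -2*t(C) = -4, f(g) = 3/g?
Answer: -1592/145 ≈ -10.979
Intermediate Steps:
t(C) = 2 (t(C) = -½*(-4) = 2)
b = -⅔ (b = 2/(-3) = 2*(-⅓) = -⅔ ≈ -0.66667)
Z(A, I) = 8*A/3 (Z(A, I) = -4*A*(-⅔) = 8*A/3)
Y(c) = -3 + c
r(u) = -8 - u (r(u) = (8/3)*(-3) - u = -8 - u)
r(Y(6)) + f(145) = (-8 - (-3 + 6)) + 3/145 = (-8 - 1*3) + 3*(1/145) = (-8 - 3) + 3/145 = -11 + 3/145 = -1592/145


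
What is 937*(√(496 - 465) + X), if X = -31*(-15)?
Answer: 435705 + 937*√31 ≈ 4.4092e+5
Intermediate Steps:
X = 465
937*(√(496 - 465) + X) = 937*(√(496 - 465) + 465) = 937*(√31 + 465) = 937*(465 + √31) = 435705 + 937*√31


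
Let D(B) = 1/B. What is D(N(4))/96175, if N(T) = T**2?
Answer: 1/1538800 ≈ 6.4986e-7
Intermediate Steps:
D(N(4))/96175 = 1/(4**2*96175) = (1/96175)/16 = (1/16)*(1/96175) = 1/1538800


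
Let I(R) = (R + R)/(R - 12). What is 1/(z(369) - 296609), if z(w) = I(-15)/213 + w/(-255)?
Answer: -162945/48331188446 ≈ -3.3714e-6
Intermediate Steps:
I(R) = 2*R/(-12 + R) (I(R) = (2*R)/(-12 + R) = 2*R/(-12 + R))
z(w) = 10/1917 - w/255 (z(w) = (2*(-15)/(-12 - 15))/213 + w/(-255) = (2*(-15)/(-27))*(1/213) + w*(-1/255) = (2*(-15)*(-1/27))*(1/213) - w/255 = (10/9)*(1/213) - w/255 = 10/1917 - w/255)
1/(z(369) - 296609) = 1/((10/1917 - 1/255*369) - 296609) = 1/((10/1917 - 123/85) - 296609) = 1/(-234941/162945 - 296609) = 1/(-48331188446/162945) = -162945/48331188446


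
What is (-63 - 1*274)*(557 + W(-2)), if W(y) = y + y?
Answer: -186361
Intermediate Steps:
W(y) = 2*y
(-63 - 1*274)*(557 + W(-2)) = (-63 - 1*274)*(557 + 2*(-2)) = (-63 - 274)*(557 - 4) = -337*553 = -186361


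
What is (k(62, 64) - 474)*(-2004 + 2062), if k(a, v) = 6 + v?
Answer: -23432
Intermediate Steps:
(k(62, 64) - 474)*(-2004 + 2062) = ((6 + 64) - 474)*(-2004 + 2062) = (70 - 474)*58 = -404*58 = -23432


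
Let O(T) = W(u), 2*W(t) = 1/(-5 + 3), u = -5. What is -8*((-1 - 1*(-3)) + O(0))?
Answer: -14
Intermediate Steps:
W(t) = -1/4 (W(t) = 1/(2*(-5 + 3)) = (1/2)/(-2) = (1/2)*(-1/2) = -1/4)
O(T) = -1/4
-8*((-1 - 1*(-3)) + O(0)) = -8*((-1 - 1*(-3)) - 1/4) = -8*((-1 + 3) - 1/4) = -8*(2 - 1/4) = -8*7/4 = -14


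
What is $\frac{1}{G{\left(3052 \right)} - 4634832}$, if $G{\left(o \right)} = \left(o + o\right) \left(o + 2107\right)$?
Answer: $\frac{1}{26855704} \approx 3.7236 \cdot 10^{-8}$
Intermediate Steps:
$G{\left(o \right)} = 2 o \left(2107 + o\right)$
$\frac{1}{G{\left(3052 \right)} - 4634832} = \frac{1}{2 \cdot 3052 \left(2107 + 3052\right) - 4634832} = \frac{1}{2 \cdot 3052 \cdot 5159 - 4634832} = \frac{1}{31490536 - 4634832} = \frac{1}{26855704}$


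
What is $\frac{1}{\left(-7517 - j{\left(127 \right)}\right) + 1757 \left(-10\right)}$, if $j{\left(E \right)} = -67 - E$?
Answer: $- \frac{1}{24893} \approx -4.0172 \cdot 10^{-5}$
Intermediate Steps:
$\frac{1}{\left(-7517 - j{\left(127 \right)}\right) + 1757 \left(-10\right)} = \frac{1}{\left(-7517 - \left(-67 - 127\right)\right) + 1757 \left(-10\right)} = \frac{1}{\left(-7517 - \left(-67 - 127\right)\right) - 17570} = \frac{1}{\left(-7517 - -194\right) - 17570} = \frac{1}{\left(-7517 + 194\right) - 17570} = \frac{1}{-7323 - 17570} = \frac{1}{-24893} = - \frac{1}{24893}$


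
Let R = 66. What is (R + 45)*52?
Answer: 5772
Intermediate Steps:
(R + 45)*52 = (66 + 45)*52 = 111*52 = 5772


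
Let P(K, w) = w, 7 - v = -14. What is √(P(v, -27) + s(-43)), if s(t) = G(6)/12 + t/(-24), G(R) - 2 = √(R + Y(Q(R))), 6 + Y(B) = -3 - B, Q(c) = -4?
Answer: I*√3594/12 ≈ 4.9958*I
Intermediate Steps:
v = 21 (v = 7 - 1*(-14) = 7 + 14 = 21)
Y(B) = -9 - B (Y(B) = -6 + (-3 - B) = -9 - B)
G(R) = 2 + √(-5 + R) (G(R) = 2 + √(R + (-9 - 1*(-4))) = 2 + √(R + (-9 + 4)) = 2 + √(R - 5) = 2 + √(-5 + R))
s(t) = ¼ - t/24 (s(t) = (2 + √(-5 + 6))/12 + t/(-24) = (2 + √1)*(1/12) + t*(-1/24) = (2 + 1)*(1/12) - t/24 = 3*(1/12) - t/24 = ¼ - t/24)
√(P(v, -27) + s(-43)) = √(-27 + (¼ - 1/24*(-43))) = √(-27 + (¼ + 43/24)) = √(-27 + 49/24) = √(-599/24) = I*√3594/12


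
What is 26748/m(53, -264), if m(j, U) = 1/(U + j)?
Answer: -5643828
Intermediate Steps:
26748/m(53, -264) = 26748/(1/(-264 + 53)) = 26748/(1/(-211)) = 26748/(-1/211) = 26748*(-211) = -5643828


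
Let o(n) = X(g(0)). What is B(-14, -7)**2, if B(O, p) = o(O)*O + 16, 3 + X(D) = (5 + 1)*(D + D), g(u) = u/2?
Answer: 3364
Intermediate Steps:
g(u) = u/2 (g(u) = u*(1/2) = u/2)
X(D) = -3 + 12*D (X(D) = -3 + (5 + 1)*(D + D) = -3 + 6*(2*D) = -3 + 12*D)
o(n) = -3 (o(n) = -3 + 12*((1/2)*0) = -3 + 12*0 = -3 + 0 = -3)
B(O, p) = 16 - 3*O (B(O, p) = -3*O + 16 = 16 - 3*O)
B(-14, -7)**2 = (16 - 3*(-14))**2 = (16 + 42)**2 = 58**2 = 3364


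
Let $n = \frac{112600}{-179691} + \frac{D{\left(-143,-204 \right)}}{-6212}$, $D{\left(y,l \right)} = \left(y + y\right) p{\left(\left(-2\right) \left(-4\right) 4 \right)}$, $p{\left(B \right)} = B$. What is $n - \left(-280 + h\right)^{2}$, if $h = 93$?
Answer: $- \frac{9758217175979}{279060123} \approx -34968.0$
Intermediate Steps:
$D{\left(y,l \right)} = 64 y$ ($D{\left(y,l \right)} = \left(y + y\right) \left(-2\right) \left(-4\right) 4 = 2 y 8 \cdot 4 = 2 y 32 = 64 y$)
$n = \frac{236265208}{279060123}$ ($n = \frac{112600}{-179691} + \frac{64 \left(-143\right)}{-6212} = 112600 \left(- \frac{1}{179691}\right) - - \frac{2288}{1553} = - \frac{112600}{179691} + \frac{2288}{1553} = \frac{236265208}{279060123} \approx 0.84665$)
$n - \left(-280 + h\right)^{2} = \frac{236265208}{279060123} - \left(-280 + 93\right)^{2} = \frac{236265208}{279060123} - \left(-187\right)^{2} = \frac{236265208}{279060123} - 34969 = - \frac{9758217175979}{279060123}$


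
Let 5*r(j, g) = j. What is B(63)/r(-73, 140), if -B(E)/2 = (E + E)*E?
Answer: 79380/73 ≈ 1087.4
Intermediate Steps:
B(E) = -4*E² (B(E) = -2*(E + E)*E = -2*2*E*E = -4*E²)
r(j, g) = j/5
B(63)/r(-73, 140) = (-4*63²)/(((⅕)*(-73))) = (-4*3969)/(-73/5) = -15876*(-5/73) = 79380/73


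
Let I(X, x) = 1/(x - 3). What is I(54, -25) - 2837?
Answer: -79437/28 ≈ -2837.0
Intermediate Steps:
I(X, x) = 1/(-3 + x)
I(54, -25) - 2837 = 1/(-3 - 25) - 2837 = 1/(-28) - 2837 = -1/28 - 2837 = -79437/28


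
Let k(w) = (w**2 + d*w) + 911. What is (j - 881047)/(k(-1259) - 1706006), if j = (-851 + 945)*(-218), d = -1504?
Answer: -100171/197058 ≈ -0.50833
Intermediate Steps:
j = -20492 (j = 94*(-218) = -20492)
k(w) = 911 + w**2 - 1504*w (k(w) = (w**2 - 1504*w) + 911 = 911 + w**2 - 1504*w)
(j - 881047)/(k(-1259) - 1706006) = (-20492 - 881047)/((911 + (-1259)**2 - 1504*(-1259)) - 1706006) = -901539/((911 + 1585081 + 1893536) - 1706006) = -901539/(3479528 - 1706006) = -901539/1773522 = -901539*1/1773522 = -100171/197058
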